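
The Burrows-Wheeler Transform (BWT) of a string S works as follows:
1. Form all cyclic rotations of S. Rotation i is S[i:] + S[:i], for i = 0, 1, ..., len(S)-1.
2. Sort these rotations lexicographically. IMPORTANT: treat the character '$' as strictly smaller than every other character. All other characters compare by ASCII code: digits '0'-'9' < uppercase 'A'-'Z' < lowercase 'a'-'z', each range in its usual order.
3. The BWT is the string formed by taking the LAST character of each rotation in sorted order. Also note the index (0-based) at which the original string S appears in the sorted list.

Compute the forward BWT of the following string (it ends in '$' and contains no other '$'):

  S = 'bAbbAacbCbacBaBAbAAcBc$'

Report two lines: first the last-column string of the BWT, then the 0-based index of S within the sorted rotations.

All 23 rotations (rotation i = S[i:]+S[:i]):
  rot[0] = bAbbAacbCbacBaBAbAAcBc$
  rot[1] = AbbAacbCbacBaBAbAAcBc$b
  rot[2] = bbAacbCbacBaBAbAAcBc$bA
  rot[3] = bAacbCbacBaBAbAAcBc$bAb
  rot[4] = AacbCbacBaBAbAAcBc$bAbb
  rot[5] = acbCbacBaBAbAAcBc$bAbbA
  rot[6] = cbCbacBaBAbAAcBc$bAbbAa
  rot[7] = bCbacBaBAbAAcBc$bAbbAac
  rot[8] = CbacBaBAbAAcBc$bAbbAacb
  rot[9] = bacBaBAbAAcBc$bAbbAacbC
  rot[10] = acBaBAbAAcBc$bAbbAacbCb
  rot[11] = cBaBAbAAcBc$bAbbAacbCba
  rot[12] = BaBAbAAcBc$bAbbAacbCbac
  rot[13] = aBAbAAcBc$bAbbAacbCbacB
  rot[14] = BAbAAcBc$bAbbAacbCbacBa
  rot[15] = AbAAcBc$bAbbAacbCbacBaB
  rot[16] = bAAcBc$bAbbAacbCbacBaBA
  rot[17] = AAcBc$bAbbAacbCbacBaBAb
  rot[18] = AcBc$bAbbAacbCbacBaBAbA
  rot[19] = cBc$bAbbAacbCbacBaBAbAA
  rot[20] = Bc$bAbbAacbCbacBaBAbAAc
  rot[21] = c$bAbbAacbCbacBaBAbAAcB
  rot[22] = $bAbbAacbCbacBaBAbAAcBc
Sorted (with $ < everything):
  sorted[0] = $bAbbAacbCbacBaBAbAAcBc  (last char: 'c')
  sorted[1] = AAcBc$bAbbAacbCbacBaBAb  (last char: 'b')
  sorted[2] = AacbCbacBaBAbAAcBc$bAbb  (last char: 'b')
  sorted[3] = AbAAcBc$bAbbAacbCbacBaB  (last char: 'B')
  sorted[4] = AbbAacbCbacBaBAbAAcBc$b  (last char: 'b')
  sorted[5] = AcBc$bAbbAacbCbacBaBAbA  (last char: 'A')
  sorted[6] = BAbAAcBc$bAbbAacbCbacBa  (last char: 'a')
  sorted[7] = BaBAbAAcBc$bAbbAacbCbac  (last char: 'c')
  sorted[8] = Bc$bAbbAacbCbacBaBAbAAc  (last char: 'c')
  sorted[9] = CbacBaBAbAAcBc$bAbbAacb  (last char: 'b')
  sorted[10] = aBAbAAcBc$bAbbAacbCbacB  (last char: 'B')
  sorted[11] = acBaBAbAAcBc$bAbbAacbCb  (last char: 'b')
  sorted[12] = acbCbacBaBAbAAcBc$bAbbA  (last char: 'A')
  sorted[13] = bAAcBc$bAbbAacbCbacBaBA  (last char: 'A')
  sorted[14] = bAacbCbacBaBAbAAcBc$bAb  (last char: 'b')
  sorted[15] = bAbbAacbCbacBaBAbAAcBc$  (last char: '$')
  sorted[16] = bCbacBaBAbAAcBc$bAbbAac  (last char: 'c')
  sorted[17] = bacBaBAbAAcBc$bAbbAacbC  (last char: 'C')
  sorted[18] = bbAacbCbacBaBAbAAcBc$bA  (last char: 'A')
  sorted[19] = c$bAbbAacbCbacBaBAbAAcB  (last char: 'B')
  sorted[20] = cBaBAbAAcBc$bAbbAacbCba  (last char: 'a')
  sorted[21] = cBc$bAbbAacbCbacBaBAbAA  (last char: 'A')
  sorted[22] = cbCbacBaBAbAAcBc$bAbbAa  (last char: 'a')
Last column: cbbBbAaccbBbAAb$cCABaAa
Original string S is at sorted index 15

Answer: cbbBbAaccbBbAAb$cCABaAa
15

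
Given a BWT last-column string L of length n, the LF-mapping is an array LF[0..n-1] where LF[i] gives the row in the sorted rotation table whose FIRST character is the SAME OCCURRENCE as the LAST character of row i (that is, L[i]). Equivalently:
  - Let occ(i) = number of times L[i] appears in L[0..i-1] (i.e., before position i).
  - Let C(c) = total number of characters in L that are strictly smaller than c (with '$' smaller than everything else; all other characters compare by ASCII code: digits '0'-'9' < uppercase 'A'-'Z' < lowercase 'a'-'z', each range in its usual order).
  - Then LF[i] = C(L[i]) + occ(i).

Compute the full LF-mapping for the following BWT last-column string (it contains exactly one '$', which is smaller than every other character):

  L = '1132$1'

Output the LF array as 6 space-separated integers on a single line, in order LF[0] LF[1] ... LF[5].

Answer: 1 2 5 4 0 3

Derivation:
Char counts: '$':1, '1':3, '2':1, '3':1
C (first-col start): C('$')=0, C('1')=1, C('2')=4, C('3')=5
L[0]='1': occ=0, LF[0]=C('1')+0=1+0=1
L[1]='1': occ=1, LF[1]=C('1')+1=1+1=2
L[2]='3': occ=0, LF[2]=C('3')+0=5+0=5
L[3]='2': occ=0, LF[3]=C('2')+0=4+0=4
L[4]='$': occ=0, LF[4]=C('$')+0=0+0=0
L[5]='1': occ=2, LF[5]=C('1')+2=1+2=3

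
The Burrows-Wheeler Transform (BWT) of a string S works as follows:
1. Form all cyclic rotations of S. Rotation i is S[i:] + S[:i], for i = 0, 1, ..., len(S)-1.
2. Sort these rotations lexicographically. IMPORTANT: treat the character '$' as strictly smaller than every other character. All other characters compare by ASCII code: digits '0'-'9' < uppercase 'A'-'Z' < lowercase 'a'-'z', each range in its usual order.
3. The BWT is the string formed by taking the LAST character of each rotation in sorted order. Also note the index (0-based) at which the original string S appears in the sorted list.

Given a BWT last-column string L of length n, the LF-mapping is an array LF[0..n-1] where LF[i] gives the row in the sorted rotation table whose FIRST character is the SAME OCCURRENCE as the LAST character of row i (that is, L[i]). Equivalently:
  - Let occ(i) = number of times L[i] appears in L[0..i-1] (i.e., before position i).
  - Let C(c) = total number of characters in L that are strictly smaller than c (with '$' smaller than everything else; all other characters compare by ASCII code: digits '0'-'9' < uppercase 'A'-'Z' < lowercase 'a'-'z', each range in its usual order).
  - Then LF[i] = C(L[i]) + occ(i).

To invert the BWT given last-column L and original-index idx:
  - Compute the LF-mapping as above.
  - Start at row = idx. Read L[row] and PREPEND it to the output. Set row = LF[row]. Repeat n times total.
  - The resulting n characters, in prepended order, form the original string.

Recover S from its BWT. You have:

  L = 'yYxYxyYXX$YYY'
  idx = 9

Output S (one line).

Answer: xXYyYYxYYXYy$

Derivation:
LF mapping: 11 3 9 4 10 12 5 1 2 0 6 7 8
Walk LF starting at row 9, prepending L[row]:
  step 1: row=9, L[9]='$', prepend. Next row=LF[9]=0
  step 2: row=0, L[0]='y', prepend. Next row=LF[0]=11
  step 3: row=11, L[11]='Y', prepend. Next row=LF[11]=7
  step 4: row=7, L[7]='X', prepend. Next row=LF[7]=1
  step 5: row=1, L[1]='Y', prepend. Next row=LF[1]=3
  step 6: row=3, L[3]='Y', prepend. Next row=LF[3]=4
  step 7: row=4, L[4]='x', prepend. Next row=LF[4]=10
  step 8: row=10, L[10]='Y', prepend. Next row=LF[10]=6
  step 9: row=6, L[6]='Y', prepend. Next row=LF[6]=5
  step 10: row=5, L[5]='y', prepend. Next row=LF[5]=12
  step 11: row=12, L[12]='Y', prepend. Next row=LF[12]=8
  step 12: row=8, L[8]='X', prepend. Next row=LF[8]=2
  step 13: row=2, L[2]='x', prepend. Next row=LF[2]=9
Reversed output: xXYyYYxYYXYy$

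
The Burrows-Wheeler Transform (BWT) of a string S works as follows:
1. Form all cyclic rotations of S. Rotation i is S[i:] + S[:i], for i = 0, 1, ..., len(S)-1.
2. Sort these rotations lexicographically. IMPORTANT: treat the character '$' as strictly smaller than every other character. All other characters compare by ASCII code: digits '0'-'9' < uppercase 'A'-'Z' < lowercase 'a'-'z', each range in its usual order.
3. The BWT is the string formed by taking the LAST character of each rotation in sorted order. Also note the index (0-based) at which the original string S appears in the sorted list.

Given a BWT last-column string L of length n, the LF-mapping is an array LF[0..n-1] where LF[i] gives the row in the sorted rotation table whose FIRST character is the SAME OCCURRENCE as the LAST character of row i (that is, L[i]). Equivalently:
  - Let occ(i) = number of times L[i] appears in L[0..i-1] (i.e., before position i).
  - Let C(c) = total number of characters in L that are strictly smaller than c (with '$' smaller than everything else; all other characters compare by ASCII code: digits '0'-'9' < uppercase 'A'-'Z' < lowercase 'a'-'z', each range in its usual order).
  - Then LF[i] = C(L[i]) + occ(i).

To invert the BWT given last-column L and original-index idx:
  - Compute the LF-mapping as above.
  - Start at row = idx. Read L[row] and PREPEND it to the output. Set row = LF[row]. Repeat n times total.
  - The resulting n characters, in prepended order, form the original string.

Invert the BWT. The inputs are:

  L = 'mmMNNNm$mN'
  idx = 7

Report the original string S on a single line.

LF mapping: 6 7 1 2 3 4 8 0 9 5
Walk LF starting at row 7, prepending L[row]:
  step 1: row=7, L[7]='$', prepend. Next row=LF[7]=0
  step 2: row=0, L[0]='m', prepend. Next row=LF[0]=6
  step 3: row=6, L[6]='m', prepend. Next row=LF[6]=8
  step 4: row=8, L[8]='m', prepend. Next row=LF[8]=9
  step 5: row=9, L[9]='N', prepend. Next row=LF[9]=5
  step 6: row=5, L[5]='N', prepend. Next row=LF[5]=4
  step 7: row=4, L[4]='N', prepend. Next row=LF[4]=3
  step 8: row=3, L[3]='N', prepend. Next row=LF[3]=2
  step 9: row=2, L[2]='M', prepend. Next row=LF[2]=1
  step 10: row=1, L[1]='m', prepend. Next row=LF[1]=7
Reversed output: mMNNNNmmm$

Answer: mMNNNNmmm$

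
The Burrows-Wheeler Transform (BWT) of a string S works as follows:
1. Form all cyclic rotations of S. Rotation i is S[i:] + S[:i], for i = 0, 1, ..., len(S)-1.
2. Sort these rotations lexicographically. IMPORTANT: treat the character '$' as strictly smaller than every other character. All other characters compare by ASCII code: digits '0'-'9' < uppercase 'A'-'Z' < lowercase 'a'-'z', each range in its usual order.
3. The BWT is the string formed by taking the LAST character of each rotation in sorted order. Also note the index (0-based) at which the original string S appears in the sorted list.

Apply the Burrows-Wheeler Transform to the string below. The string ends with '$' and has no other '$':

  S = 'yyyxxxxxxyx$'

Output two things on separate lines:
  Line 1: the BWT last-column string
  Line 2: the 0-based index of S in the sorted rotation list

All 12 rotations (rotation i = S[i:]+S[:i]):
  rot[0] = yyyxxxxxxyx$
  rot[1] = yyxxxxxxyx$y
  rot[2] = yxxxxxxyx$yy
  rot[3] = xxxxxxyx$yyy
  rot[4] = xxxxxyx$yyyx
  rot[5] = xxxxyx$yyyxx
  rot[6] = xxxyx$yyyxxx
  rot[7] = xxyx$yyyxxxx
  rot[8] = xyx$yyyxxxxx
  rot[9] = yx$yyyxxxxxx
  rot[10] = x$yyyxxxxxxy
  rot[11] = $yyyxxxxxxyx
Sorted (with $ < everything):
  sorted[0] = $yyyxxxxxxyx  (last char: 'x')
  sorted[1] = x$yyyxxxxxxy  (last char: 'y')
  sorted[2] = xxxxxxyx$yyy  (last char: 'y')
  sorted[3] = xxxxxyx$yyyx  (last char: 'x')
  sorted[4] = xxxxyx$yyyxx  (last char: 'x')
  sorted[5] = xxxyx$yyyxxx  (last char: 'x')
  sorted[6] = xxyx$yyyxxxx  (last char: 'x')
  sorted[7] = xyx$yyyxxxxx  (last char: 'x')
  sorted[8] = yx$yyyxxxxxx  (last char: 'x')
  sorted[9] = yxxxxxxyx$yy  (last char: 'y')
  sorted[10] = yyxxxxxxyx$y  (last char: 'y')
  sorted[11] = yyyxxxxxxyx$  (last char: '$')
Last column: xyyxxxxxxyy$
Original string S is at sorted index 11

Answer: xyyxxxxxxyy$
11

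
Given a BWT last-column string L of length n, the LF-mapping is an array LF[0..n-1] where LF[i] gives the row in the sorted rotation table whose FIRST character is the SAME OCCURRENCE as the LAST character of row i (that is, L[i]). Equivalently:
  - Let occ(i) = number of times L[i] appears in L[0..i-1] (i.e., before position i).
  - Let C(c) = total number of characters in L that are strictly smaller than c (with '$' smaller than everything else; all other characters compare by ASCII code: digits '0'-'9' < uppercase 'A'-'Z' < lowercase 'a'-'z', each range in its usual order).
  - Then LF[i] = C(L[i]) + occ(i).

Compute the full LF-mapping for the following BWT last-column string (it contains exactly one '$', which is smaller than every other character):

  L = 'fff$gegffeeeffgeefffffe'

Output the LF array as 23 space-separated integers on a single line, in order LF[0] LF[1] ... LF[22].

Char counts: '$':1, 'e':7, 'f':12, 'g':3
C (first-col start): C('$')=0, C('e')=1, C('f')=8, C('g')=20
L[0]='f': occ=0, LF[0]=C('f')+0=8+0=8
L[1]='f': occ=1, LF[1]=C('f')+1=8+1=9
L[2]='f': occ=2, LF[2]=C('f')+2=8+2=10
L[3]='$': occ=0, LF[3]=C('$')+0=0+0=0
L[4]='g': occ=0, LF[4]=C('g')+0=20+0=20
L[5]='e': occ=0, LF[5]=C('e')+0=1+0=1
L[6]='g': occ=1, LF[6]=C('g')+1=20+1=21
L[7]='f': occ=3, LF[7]=C('f')+3=8+3=11
L[8]='f': occ=4, LF[8]=C('f')+4=8+4=12
L[9]='e': occ=1, LF[9]=C('e')+1=1+1=2
L[10]='e': occ=2, LF[10]=C('e')+2=1+2=3
L[11]='e': occ=3, LF[11]=C('e')+3=1+3=4
L[12]='f': occ=5, LF[12]=C('f')+5=8+5=13
L[13]='f': occ=6, LF[13]=C('f')+6=8+6=14
L[14]='g': occ=2, LF[14]=C('g')+2=20+2=22
L[15]='e': occ=4, LF[15]=C('e')+4=1+4=5
L[16]='e': occ=5, LF[16]=C('e')+5=1+5=6
L[17]='f': occ=7, LF[17]=C('f')+7=8+7=15
L[18]='f': occ=8, LF[18]=C('f')+8=8+8=16
L[19]='f': occ=9, LF[19]=C('f')+9=8+9=17
L[20]='f': occ=10, LF[20]=C('f')+10=8+10=18
L[21]='f': occ=11, LF[21]=C('f')+11=8+11=19
L[22]='e': occ=6, LF[22]=C('e')+6=1+6=7

Answer: 8 9 10 0 20 1 21 11 12 2 3 4 13 14 22 5 6 15 16 17 18 19 7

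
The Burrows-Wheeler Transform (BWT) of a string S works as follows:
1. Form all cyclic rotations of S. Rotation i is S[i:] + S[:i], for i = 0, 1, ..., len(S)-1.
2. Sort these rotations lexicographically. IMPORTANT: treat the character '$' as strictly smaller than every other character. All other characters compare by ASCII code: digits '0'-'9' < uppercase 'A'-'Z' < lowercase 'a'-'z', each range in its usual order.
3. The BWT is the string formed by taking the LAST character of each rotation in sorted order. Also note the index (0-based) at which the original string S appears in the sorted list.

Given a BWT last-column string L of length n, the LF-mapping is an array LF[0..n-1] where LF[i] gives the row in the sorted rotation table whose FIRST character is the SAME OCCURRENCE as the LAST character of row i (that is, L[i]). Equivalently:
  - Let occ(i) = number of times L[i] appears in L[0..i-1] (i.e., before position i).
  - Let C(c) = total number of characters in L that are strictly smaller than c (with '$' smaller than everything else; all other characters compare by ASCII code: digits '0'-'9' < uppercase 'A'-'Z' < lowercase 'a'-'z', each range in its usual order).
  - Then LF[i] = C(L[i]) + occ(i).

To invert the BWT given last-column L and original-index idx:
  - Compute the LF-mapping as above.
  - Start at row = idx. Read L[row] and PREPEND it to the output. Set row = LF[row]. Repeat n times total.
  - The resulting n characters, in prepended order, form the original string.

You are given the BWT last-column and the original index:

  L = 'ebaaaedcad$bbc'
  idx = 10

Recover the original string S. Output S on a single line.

Answer: dbdcebaaaacbe$

Derivation:
LF mapping: 12 5 1 2 3 13 10 8 4 11 0 6 7 9
Walk LF starting at row 10, prepending L[row]:
  step 1: row=10, L[10]='$', prepend. Next row=LF[10]=0
  step 2: row=0, L[0]='e', prepend. Next row=LF[0]=12
  step 3: row=12, L[12]='b', prepend. Next row=LF[12]=7
  step 4: row=7, L[7]='c', prepend. Next row=LF[7]=8
  step 5: row=8, L[8]='a', prepend. Next row=LF[8]=4
  step 6: row=4, L[4]='a', prepend. Next row=LF[4]=3
  step 7: row=3, L[3]='a', prepend. Next row=LF[3]=2
  step 8: row=2, L[2]='a', prepend. Next row=LF[2]=1
  step 9: row=1, L[1]='b', prepend. Next row=LF[1]=5
  step 10: row=5, L[5]='e', prepend. Next row=LF[5]=13
  step 11: row=13, L[13]='c', prepend. Next row=LF[13]=9
  step 12: row=9, L[9]='d', prepend. Next row=LF[9]=11
  step 13: row=11, L[11]='b', prepend. Next row=LF[11]=6
  step 14: row=6, L[6]='d', prepend. Next row=LF[6]=10
Reversed output: dbdcebaaaacbe$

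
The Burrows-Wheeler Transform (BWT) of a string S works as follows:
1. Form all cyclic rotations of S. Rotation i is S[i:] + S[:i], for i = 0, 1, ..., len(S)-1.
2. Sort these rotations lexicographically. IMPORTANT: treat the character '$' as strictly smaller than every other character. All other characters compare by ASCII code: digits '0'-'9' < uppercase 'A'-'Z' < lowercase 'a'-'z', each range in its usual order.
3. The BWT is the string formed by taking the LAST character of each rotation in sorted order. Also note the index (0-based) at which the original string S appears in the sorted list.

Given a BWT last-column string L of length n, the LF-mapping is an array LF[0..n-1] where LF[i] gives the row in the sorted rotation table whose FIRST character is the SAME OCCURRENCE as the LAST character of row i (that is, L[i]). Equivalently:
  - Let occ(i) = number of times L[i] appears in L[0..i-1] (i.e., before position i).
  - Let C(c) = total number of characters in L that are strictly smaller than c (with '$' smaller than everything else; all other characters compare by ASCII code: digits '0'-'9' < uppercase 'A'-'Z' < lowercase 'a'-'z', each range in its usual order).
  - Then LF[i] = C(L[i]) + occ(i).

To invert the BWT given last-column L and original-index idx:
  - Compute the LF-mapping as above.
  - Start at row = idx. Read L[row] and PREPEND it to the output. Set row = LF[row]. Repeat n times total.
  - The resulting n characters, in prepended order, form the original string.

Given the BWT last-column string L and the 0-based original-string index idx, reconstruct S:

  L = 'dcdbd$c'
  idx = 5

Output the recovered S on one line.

Answer: dcbcdd$

Derivation:
LF mapping: 4 2 5 1 6 0 3
Walk LF starting at row 5, prepending L[row]:
  step 1: row=5, L[5]='$', prepend. Next row=LF[5]=0
  step 2: row=0, L[0]='d', prepend. Next row=LF[0]=4
  step 3: row=4, L[4]='d', prepend. Next row=LF[4]=6
  step 4: row=6, L[6]='c', prepend. Next row=LF[6]=3
  step 5: row=3, L[3]='b', prepend. Next row=LF[3]=1
  step 6: row=1, L[1]='c', prepend. Next row=LF[1]=2
  step 7: row=2, L[2]='d', prepend. Next row=LF[2]=5
Reversed output: dcbcdd$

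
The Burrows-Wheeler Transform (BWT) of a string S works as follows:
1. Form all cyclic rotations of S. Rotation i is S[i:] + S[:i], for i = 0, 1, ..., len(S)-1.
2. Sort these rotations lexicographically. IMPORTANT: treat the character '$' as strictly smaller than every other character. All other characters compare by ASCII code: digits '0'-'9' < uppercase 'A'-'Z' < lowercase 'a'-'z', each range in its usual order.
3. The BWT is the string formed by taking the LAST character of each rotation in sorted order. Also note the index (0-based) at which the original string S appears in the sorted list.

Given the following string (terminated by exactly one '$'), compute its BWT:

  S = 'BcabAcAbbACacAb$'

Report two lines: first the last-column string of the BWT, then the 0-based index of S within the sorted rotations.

Answer: bbccb$AcCAbaAaAB
5

Derivation:
All 16 rotations (rotation i = S[i:]+S[:i]):
  rot[0] = BcabAcAbbACacAb$
  rot[1] = cabAcAbbACacAb$B
  rot[2] = abAcAbbACacAb$Bc
  rot[3] = bAcAbbACacAb$Bca
  rot[4] = AcAbbACacAb$Bcab
  rot[5] = cAbbACacAb$BcabA
  rot[6] = AbbACacAb$BcabAc
  rot[7] = bbACacAb$BcabAcA
  rot[8] = bACacAb$BcabAcAb
  rot[9] = ACacAb$BcabAcAbb
  rot[10] = CacAb$BcabAcAbbA
  rot[11] = acAb$BcabAcAbbAC
  rot[12] = cAb$BcabAcAbbACa
  rot[13] = Ab$BcabAcAbbACac
  rot[14] = b$BcabAcAbbACacA
  rot[15] = $BcabAcAbbACacAb
Sorted (with $ < everything):
  sorted[0] = $BcabAcAbbACacAb  (last char: 'b')
  sorted[1] = ACacAb$BcabAcAbb  (last char: 'b')
  sorted[2] = Ab$BcabAcAbbACac  (last char: 'c')
  sorted[3] = AbbACacAb$BcabAc  (last char: 'c')
  sorted[4] = AcAbbACacAb$Bcab  (last char: 'b')
  sorted[5] = BcabAcAbbACacAb$  (last char: '$')
  sorted[6] = CacAb$BcabAcAbbA  (last char: 'A')
  sorted[7] = abAcAbbACacAb$Bc  (last char: 'c')
  sorted[8] = acAb$BcabAcAbbAC  (last char: 'C')
  sorted[9] = b$BcabAcAbbACacA  (last char: 'A')
  sorted[10] = bACacAb$BcabAcAb  (last char: 'b')
  sorted[11] = bAcAbbACacAb$Bca  (last char: 'a')
  sorted[12] = bbACacAb$BcabAcA  (last char: 'A')
  sorted[13] = cAb$BcabAcAbbACa  (last char: 'a')
  sorted[14] = cAbbACacAb$BcabA  (last char: 'A')
  sorted[15] = cabAcAbbACacAb$B  (last char: 'B')
Last column: bbccb$AcCAbaAaAB
Original string S is at sorted index 5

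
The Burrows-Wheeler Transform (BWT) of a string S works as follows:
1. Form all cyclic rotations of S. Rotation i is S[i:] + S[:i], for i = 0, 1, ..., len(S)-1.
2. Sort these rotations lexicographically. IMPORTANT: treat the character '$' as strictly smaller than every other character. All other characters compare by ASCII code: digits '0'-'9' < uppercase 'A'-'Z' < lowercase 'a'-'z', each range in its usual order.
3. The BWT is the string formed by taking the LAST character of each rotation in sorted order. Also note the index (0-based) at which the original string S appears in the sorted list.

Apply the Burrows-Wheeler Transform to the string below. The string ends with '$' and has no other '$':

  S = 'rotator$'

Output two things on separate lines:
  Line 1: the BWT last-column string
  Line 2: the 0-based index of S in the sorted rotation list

All 8 rotations (rotation i = S[i:]+S[:i]):
  rot[0] = rotator$
  rot[1] = otator$r
  rot[2] = tator$ro
  rot[3] = ator$rot
  rot[4] = tor$rota
  rot[5] = or$rotat
  rot[6] = r$rotato
  rot[7] = $rotator
Sorted (with $ < everything):
  sorted[0] = $rotator  (last char: 'r')
  sorted[1] = ator$rot  (last char: 't')
  sorted[2] = or$rotat  (last char: 't')
  sorted[3] = otator$r  (last char: 'r')
  sorted[4] = r$rotato  (last char: 'o')
  sorted[5] = rotator$  (last char: '$')
  sorted[6] = tator$ro  (last char: 'o')
  sorted[7] = tor$rota  (last char: 'a')
Last column: rttro$oa
Original string S is at sorted index 5

Answer: rttro$oa
5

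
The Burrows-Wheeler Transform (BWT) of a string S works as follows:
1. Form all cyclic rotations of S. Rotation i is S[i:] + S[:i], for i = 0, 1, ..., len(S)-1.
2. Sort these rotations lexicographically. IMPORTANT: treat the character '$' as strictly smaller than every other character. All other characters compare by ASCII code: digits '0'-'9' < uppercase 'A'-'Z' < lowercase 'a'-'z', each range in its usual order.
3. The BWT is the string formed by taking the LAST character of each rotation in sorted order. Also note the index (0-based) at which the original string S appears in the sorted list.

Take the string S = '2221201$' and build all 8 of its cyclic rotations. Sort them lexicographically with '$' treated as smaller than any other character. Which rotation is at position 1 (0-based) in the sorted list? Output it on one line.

Answer: 01$22212

Derivation:
All 8 rotations (rotation i = S[i:]+S[:i]):
  rot[0] = 2221201$
  rot[1] = 221201$2
  rot[2] = 21201$22
  rot[3] = 1201$222
  rot[4] = 201$2221
  rot[5] = 01$22212
  rot[6] = 1$222120
  rot[7] = $2221201
Sorted (with $ < everything):
  sorted[0] = $2221201
  sorted[1] = 01$22212
  sorted[2] = 1$222120
  sorted[3] = 1201$222
  sorted[4] = 201$2221
  sorted[5] = 21201$22
  sorted[6] = 221201$2
  sorted[7] = 2221201$
sorted[1] = 01$22212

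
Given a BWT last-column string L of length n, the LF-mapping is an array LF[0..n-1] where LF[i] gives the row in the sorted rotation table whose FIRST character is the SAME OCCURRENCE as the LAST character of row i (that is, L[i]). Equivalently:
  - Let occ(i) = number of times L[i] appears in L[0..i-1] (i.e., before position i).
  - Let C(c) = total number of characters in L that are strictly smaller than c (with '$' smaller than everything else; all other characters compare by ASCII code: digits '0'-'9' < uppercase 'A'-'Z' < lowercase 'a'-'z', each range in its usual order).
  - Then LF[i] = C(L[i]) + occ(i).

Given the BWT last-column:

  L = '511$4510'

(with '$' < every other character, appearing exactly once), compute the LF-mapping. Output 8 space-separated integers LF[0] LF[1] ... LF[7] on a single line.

Answer: 6 2 3 0 5 7 4 1

Derivation:
Char counts: '$':1, '0':1, '1':3, '4':1, '5':2
C (first-col start): C('$')=0, C('0')=1, C('1')=2, C('4')=5, C('5')=6
L[0]='5': occ=0, LF[0]=C('5')+0=6+0=6
L[1]='1': occ=0, LF[1]=C('1')+0=2+0=2
L[2]='1': occ=1, LF[2]=C('1')+1=2+1=3
L[3]='$': occ=0, LF[3]=C('$')+0=0+0=0
L[4]='4': occ=0, LF[4]=C('4')+0=5+0=5
L[5]='5': occ=1, LF[5]=C('5')+1=6+1=7
L[6]='1': occ=2, LF[6]=C('1')+2=2+2=4
L[7]='0': occ=0, LF[7]=C('0')+0=1+0=1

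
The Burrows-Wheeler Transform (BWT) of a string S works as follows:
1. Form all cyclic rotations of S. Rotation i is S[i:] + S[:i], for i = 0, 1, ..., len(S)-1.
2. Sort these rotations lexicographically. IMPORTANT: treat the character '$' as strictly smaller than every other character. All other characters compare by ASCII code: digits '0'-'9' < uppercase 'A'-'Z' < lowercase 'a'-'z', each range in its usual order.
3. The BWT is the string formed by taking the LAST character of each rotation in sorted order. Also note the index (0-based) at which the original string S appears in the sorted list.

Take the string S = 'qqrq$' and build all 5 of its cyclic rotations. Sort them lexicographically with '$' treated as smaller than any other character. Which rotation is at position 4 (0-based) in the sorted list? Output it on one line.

Answer: rq$qq

Derivation:
All 5 rotations (rotation i = S[i:]+S[:i]):
  rot[0] = qqrq$
  rot[1] = qrq$q
  rot[2] = rq$qq
  rot[3] = q$qqr
  rot[4] = $qqrq
Sorted (with $ < everything):
  sorted[0] = $qqrq
  sorted[1] = q$qqr
  sorted[2] = qqrq$
  sorted[3] = qrq$q
  sorted[4] = rq$qq
sorted[4] = rq$qq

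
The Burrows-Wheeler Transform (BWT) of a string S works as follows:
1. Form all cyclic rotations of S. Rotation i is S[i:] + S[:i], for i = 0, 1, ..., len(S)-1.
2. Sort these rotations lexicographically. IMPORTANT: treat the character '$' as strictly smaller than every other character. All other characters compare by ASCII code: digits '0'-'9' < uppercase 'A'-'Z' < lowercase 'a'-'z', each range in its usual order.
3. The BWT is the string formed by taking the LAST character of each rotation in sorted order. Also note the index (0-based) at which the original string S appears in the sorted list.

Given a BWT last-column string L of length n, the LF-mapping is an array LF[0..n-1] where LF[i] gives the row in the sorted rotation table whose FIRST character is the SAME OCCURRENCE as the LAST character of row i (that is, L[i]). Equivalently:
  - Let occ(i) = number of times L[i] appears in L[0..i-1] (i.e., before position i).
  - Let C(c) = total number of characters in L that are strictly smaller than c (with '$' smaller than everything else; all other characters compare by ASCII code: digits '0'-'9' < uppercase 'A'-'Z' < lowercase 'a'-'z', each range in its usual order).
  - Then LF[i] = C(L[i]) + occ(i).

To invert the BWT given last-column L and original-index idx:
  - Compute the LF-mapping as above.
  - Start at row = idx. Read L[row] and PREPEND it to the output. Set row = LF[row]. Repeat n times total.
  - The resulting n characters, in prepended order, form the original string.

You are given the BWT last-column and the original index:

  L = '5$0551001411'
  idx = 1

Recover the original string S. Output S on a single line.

LF mapping: 9 0 1 10 11 4 2 3 5 8 6 7
Walk LF starting at row 1, prepending L[row]:
  step 1: row=1, L[1]='$', prepend. Next row=LF[1]=0
  step 2: row=0, L[0]='5', prepend. Next row=LF[0]=9
  step 3: row=9, L[9]='4', prepend. Next row=LF[9]=8
  step 4: row=8, L[8]='1', prepend. Next row=LF[8]=5
  step 5: row=5, L[5]='1', prepend. Next row=LF[5]=4
  step 6: row=4, L[4]='5', prepend. Next row=LF[4]=11
  step 7: row=11, L[11]='1', prepend. Next row=LF[11]=7
  step 8: row=7, L[7]='0', prepend. Next row=LF[7]=3
  step 9: row=3, L[3]='5', prepend. Next row=LF[3]=10
  step 10: row=10, L[10]='1', prepend. Next row=LF[10]=6
  step 11: row=6, L[6]='0', prepend. Next row=LF[6]=2
  step 12: row=2, L[2]='0', prepend. Next row=LF[2]=1
Reversed output: 00150151145$

Answer: 00150151145$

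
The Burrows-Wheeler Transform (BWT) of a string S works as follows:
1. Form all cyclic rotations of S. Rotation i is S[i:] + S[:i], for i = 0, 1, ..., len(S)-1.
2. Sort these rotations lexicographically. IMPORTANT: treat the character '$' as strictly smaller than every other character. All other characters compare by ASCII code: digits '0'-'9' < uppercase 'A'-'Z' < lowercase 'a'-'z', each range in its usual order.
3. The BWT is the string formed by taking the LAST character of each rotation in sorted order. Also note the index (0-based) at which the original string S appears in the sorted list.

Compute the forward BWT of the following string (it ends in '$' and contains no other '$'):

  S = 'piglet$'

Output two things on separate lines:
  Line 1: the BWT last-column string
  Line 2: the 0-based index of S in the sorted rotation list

Answer: tlipg$e
5

Derivation:
All 7 rotations (rotation i = S[i:]+S[:i]):
  rot[0] = piglet$
  rot[1] = iglet$p
  rot[2] = glet$pi
  rot[3] = let$pig
  rot[4] = et$pigl
  rot[5] = t$pigle
  rot[6] = $piglet
Sorted (with $ < everything):
  sorted[0] = $piglet  (last char: 't')
  sorted[1] = et$pigl  (last char: 'l')
  sorted[2] = glet$pi  (last char: 'i')
  sorted[3] = iglet$p  (last char: 'p')
  sorted[4] = let$pig  (last char: 'g')
  sorted[5] = piglet$  (last char: '$')
  sorted[6] = t$pigle  (last char: 'e')
Last column: tlipg$e
Original string S is at sorted index 5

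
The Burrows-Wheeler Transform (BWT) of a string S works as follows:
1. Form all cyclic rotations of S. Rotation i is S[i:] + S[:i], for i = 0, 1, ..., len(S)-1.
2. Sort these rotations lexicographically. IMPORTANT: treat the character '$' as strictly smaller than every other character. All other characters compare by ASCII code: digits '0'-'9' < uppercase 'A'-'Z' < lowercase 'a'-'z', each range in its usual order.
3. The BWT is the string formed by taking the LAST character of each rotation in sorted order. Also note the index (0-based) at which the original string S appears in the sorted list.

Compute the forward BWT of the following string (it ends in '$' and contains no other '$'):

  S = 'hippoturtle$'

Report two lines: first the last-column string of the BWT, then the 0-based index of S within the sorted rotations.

All 12 rotations (rotation i = S[i:]+S[:i]):
  rot[0] = hippoturtle$
  rot[1] = ippoturtle$h
  rot[2] = ppoturtle$hi
  rot[3] = poturtle$hip
  rot[4] = oturtle$hipp
  rot[5] = turtle$hippo
  rot[6] = urtle$hippot
  rot[7] = rtle$hippotu
  rot[8] = tle$hippotur
  rot[9] = le$hippoturt
  rot[10] = e$hippoturtl
  rot[11] = $hippoturtle
Sorted (with $ < everything):
  sorted[0] = $hippoturtle  (last char: 'e')
  sorted[1] = e$hippoturtl  (last char: 'l')
  sorted[2] = hippoturtle$  (last char: '$')
  sorted[3] = ippoturtle$h  (last char: 'h')
  sorted[4] = le$hippoturt  (last char: 't')
  sorted[5] = oturtle$hipp  (last char: 'p')
  sorted[6] = poturtle$hip  (last char: 'p')
  sorted[7] = ppoturtle$hi  (last char: 'i')
  sorted[8] = rtle$hippotu  (last char: 'u')
  sorted[9] = tle$hippotur  (last char: 'r')
  sorted[10] = turtle$hippo  (last char: 'o')
  sorted[11] = urtle$hippot  (last char: 't')
Last column: el$htppiurot
Original string S is at sorted index 2

Answer: el$htppiurot
2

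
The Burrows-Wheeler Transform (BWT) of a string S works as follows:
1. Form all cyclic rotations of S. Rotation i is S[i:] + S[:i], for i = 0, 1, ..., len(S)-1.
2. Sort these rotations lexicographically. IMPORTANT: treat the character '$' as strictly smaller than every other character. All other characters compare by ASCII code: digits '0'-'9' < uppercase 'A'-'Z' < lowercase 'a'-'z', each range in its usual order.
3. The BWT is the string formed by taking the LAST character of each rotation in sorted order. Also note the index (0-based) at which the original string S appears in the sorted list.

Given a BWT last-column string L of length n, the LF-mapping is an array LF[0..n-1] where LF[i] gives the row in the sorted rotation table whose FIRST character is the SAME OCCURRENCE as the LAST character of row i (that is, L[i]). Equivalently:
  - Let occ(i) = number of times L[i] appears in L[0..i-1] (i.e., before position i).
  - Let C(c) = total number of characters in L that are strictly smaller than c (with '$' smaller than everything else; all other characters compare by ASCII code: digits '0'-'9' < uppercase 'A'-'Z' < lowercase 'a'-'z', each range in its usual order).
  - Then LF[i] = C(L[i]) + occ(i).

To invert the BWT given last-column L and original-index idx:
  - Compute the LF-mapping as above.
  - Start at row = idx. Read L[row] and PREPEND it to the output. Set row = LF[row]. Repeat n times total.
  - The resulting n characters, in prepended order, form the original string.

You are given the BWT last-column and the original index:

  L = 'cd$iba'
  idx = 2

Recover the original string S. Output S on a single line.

Answer: bdaic$

Derivation:
LF mapping: 3 4 0 5 2 1
Walk LF starting at row 2, prepending L[row]:
  step 1: row=2, L[2]='$', prepend. Next row=LF[2]=0
  step 2: row=0, L[0]='c', prepend. Next row=LF[0]=3
  step 3: row=3, L[3]='i', prepend. Next row=LF[3]=5
  step 4: row=5, L[5]='a', prepend. Next row=LF[5]=1
  step 5: row=1, L[1]='d', prepend. Next row=LF[1]=4
  step 6: row=4, L[4]='b', prepend. Next row=LF[4]=2
Reversed output: bdaic$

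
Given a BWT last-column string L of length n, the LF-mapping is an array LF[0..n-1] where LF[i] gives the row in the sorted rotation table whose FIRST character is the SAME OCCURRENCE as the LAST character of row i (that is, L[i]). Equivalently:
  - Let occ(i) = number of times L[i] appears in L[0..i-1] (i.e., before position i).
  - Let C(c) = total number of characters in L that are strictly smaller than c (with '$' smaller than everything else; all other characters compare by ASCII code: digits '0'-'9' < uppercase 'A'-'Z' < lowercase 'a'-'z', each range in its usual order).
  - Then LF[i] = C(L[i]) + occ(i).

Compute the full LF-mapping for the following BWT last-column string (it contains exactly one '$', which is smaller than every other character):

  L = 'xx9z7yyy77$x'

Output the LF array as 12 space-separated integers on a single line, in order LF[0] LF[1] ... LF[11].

Char counts: '$':1, '7':3, '9':1, 'x':3, 'y':3, 'z':1
C (first-col start): C('$')=0, C('7')=1, C('9')=4, C('x')=5, C('y')=8, C('z')=11
L[0]='x': occ=0, LF[0]=C('x')+0=5+0=5
L[1]='x': occ=1, LF[1]=C('x')+1=5+1=6
L[2]='9': occ=0, LF[2]=C('9')+0=4+0=4
L[3]='z': occ=0, LF[3]=C('z')+0=11+0=11
L[4]='7': occ=0, LF[4]=C('7')+0=1+0=1
L[5]='y': occ=0, LF[5]=C('y')+0=8+0=8
L[6]='y': occ=1, LF[6]=C('y')+1=8+1=9
L[7]='y': occ=2, LF[7]=C('y')+2=8+2=10
L[8]='7': occ=1, LF[8]=C('7')+1=1+1=2
L[9]='7': occ=2, LF[9]=C('7')+2=1+2=3
L[10]='$': occ=0, LF[10]=C('$')+0=0+0=0
L[11]='x': occ=2, LF[11]=C('x')+2=5+2=7

Answer: 5 6 4 11 1 8 9 10 2 3 0 7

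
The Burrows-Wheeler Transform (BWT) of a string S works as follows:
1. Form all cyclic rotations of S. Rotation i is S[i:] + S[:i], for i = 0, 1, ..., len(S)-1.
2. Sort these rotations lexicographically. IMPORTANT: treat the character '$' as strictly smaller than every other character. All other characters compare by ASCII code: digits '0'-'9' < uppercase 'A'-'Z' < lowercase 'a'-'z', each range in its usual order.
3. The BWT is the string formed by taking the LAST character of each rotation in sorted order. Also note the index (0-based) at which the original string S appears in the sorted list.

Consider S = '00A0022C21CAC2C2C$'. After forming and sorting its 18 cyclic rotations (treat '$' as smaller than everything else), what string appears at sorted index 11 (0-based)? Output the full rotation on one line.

All 18 rotations (rotation i = S[i:]+S[:i]):
  rot[0] = 00A0022C21CAC2C2C$
  rot[1] = 0A0022C21CAC2C2C$0
  rot[2] = A0022C21CAC2C2C$00
  rot[3] = 0022C21CAC2C2C$00A
  rot[4] = 022C21CAC2C2C$00A0
  rot[5] = 22C21CAC2C2C$00A00
  rot[6] = 2C21CAC2C2C$00A002
  rot[7] = C21CAC2C2C$00A0022
  rot[8] = 21CAC2C2C$00A0022C
  rot[9] = 1CAC2C2C$00A0022C2
  rot[10] = CAC2C2C$00A0022C21
  rot[11] = AC2C2C$00A0022C21C
  rot[12] = C2C2C$00A0022C21CA
  rot[13] = 2C2C$00A0022C21CAC
  rot[14] = C2C$00A0022C21CAC2
  rot[15] = 2C$00A0022C21CAC2C
  rot[16] = C$00A0022C21CAC2C2
  rot[17] = $00A0022C21CAC2C2C
Sorted (with $ < everything):
  sorted[0] = $00A0022C21CAC2C2C
  sorted[1] = 0022C21CAC2C2C$00A
  sorted[2] = 00A0022C21CAC2C2C$
  sorted[3] = 022C21CAC2C2C$00A0
  sorted[4] = 0A0022C21CAC2C2C$0
  sorted[5] = 1CAC2C2C$00A0022C2
  sorted[6] = 21CAC2C2C$00A0022C
  sorted[7] = 22C21CAC2C2C$00A00
  sorted[8] = 2C$00A0022C21CAC2C
  sorted[9] = 2C21CAC2C2C$00A002
  sorted[10] = 2C2C$00A0022C21CAC
  sorted[11] = A0022C21CAC2C2C$00
  sorted[12] = AC2C2C$00A0022C21C
  sorted[13] = C$00A0022C21CAC2C2
  sorted[14] = C21CAC2C2C$00A0022
  sorted[15] = C2C$00A0022C21CAC2
  sorted[16] = C2C2C$00A0022C21CA
  sorted[17] = CAC2C2C$00A0022C21
sorted[11] = A0022C21CAC2C2C$00

Answer: A0022C21CAC2C2C$00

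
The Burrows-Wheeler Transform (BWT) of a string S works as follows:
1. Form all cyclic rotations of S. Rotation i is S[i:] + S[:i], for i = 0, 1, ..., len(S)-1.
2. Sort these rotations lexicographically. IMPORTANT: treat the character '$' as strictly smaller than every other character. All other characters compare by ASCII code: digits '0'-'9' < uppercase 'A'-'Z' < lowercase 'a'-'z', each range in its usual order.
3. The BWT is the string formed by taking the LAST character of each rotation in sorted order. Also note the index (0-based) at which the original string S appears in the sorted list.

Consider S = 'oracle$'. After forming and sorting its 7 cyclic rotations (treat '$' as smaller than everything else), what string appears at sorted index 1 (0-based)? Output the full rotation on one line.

All 7 rotations (rotation i = S[i:]+S[:i]):
  rot[0] = oracle$
  rot[1] = racle$o
  rot[2] = acle$or
  rot[3] = cle$ora
  rot[4] = le$orac
  rot[5] = e$oracl
  rot[6] = $oracle
Sorted (with $ < everything):
  sorted[0] = $oracle
  sorted[1] = acle$or
  sorted[2] = cle$ora
  sorted[3] = e$oracl
  sorted[4] = le$orac
  sorted[5] = oracle$
  sorted[6] = racle$o
sorted[1] = acle$or

Answer: acle$or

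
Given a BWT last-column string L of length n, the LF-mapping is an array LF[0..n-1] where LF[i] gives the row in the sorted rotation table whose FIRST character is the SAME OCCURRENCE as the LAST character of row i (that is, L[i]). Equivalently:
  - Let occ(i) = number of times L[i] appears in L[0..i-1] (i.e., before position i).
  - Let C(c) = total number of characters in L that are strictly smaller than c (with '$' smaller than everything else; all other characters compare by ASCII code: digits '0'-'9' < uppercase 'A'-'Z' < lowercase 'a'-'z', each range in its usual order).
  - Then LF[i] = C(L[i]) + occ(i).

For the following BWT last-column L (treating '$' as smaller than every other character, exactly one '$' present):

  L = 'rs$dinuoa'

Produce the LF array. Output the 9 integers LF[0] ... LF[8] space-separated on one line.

Char counts: '$':1, 'a':1, 'd':1, 'i':1, 'n':1, 'o':1, 'r':1, 's':1, 'u':1
C (first-col start): C('$')=0, C('a')=1, C('d')=2, C('i')=3, C('n')=4, C('o')=5, C('r')=6, C('s')=7, C('u')=8
L[0]='r': occ=0, LF[0]=C('r')+0=6+0=6
L[1]='s': occ=0, LF[1]=C('s')+0=7+0=7
L[2]='$': occ=0, LF[2]=C('$')+0=0+0=0
L[3]='d': occ=0, LF[3]=C('d')+0=2+0=2
L[4]='i': occ=0, LF[4]=C('i')+0=3+0=3
L[5]='n': occ=0, LF[5]=C('n')+0=4+0=4
L[6]='u': occ=0, LF[6]=C('u')+0=8+0=8
L[7]='o': occ=0, LF[7]=C('o')+0=5+0=5
L[8]='a': occ=0, LF[8]=C('a')+0=1+0=1

Answer: 6 7 0 2 3 4 8 5 1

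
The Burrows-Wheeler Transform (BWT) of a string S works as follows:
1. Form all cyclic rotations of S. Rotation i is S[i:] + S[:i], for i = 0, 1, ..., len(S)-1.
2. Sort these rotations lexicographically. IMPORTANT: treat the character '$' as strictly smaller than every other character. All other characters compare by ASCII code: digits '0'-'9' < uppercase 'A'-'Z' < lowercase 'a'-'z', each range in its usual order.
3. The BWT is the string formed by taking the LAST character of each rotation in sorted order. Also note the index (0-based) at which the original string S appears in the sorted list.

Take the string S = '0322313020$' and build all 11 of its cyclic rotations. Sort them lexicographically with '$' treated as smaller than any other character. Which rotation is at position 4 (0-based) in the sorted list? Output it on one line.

All 11 rotations (rotation i = S[i:]+S[:i]):
  rot[0] = 0322313020$
  rot[1] = 322313020$0
  rot[2] = 22313020$03
  rot[3] = 2313020$032
  rot[4] = 313020$0322
  rot[5] = 13020$03223
  rot[6] = 3020$032231
  rot[7] = 020$0322313
  rot[8] = 20$03223130
  rot[9] = 0$032231302
  rot[10] = $0322313020
Sorted (with $ < everything):
  sorted[0] = $0322313020
  sorted[1] = 0$032231302
  sorted[2] = 020$0322313
  sorted[3] = 0322313020$
  sorted[4] = 13020$03223
  sorted[5] = 20$03223130
  sorted[6] = 22313020$03
  sorted[7] = 2313020$032
  sorted[8] = 3020$032231
  sorted[9] = 313020$0322
  sorted[10] = 322313020$0
sorted[4] = 13020$03223

Answer: 13020$03223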